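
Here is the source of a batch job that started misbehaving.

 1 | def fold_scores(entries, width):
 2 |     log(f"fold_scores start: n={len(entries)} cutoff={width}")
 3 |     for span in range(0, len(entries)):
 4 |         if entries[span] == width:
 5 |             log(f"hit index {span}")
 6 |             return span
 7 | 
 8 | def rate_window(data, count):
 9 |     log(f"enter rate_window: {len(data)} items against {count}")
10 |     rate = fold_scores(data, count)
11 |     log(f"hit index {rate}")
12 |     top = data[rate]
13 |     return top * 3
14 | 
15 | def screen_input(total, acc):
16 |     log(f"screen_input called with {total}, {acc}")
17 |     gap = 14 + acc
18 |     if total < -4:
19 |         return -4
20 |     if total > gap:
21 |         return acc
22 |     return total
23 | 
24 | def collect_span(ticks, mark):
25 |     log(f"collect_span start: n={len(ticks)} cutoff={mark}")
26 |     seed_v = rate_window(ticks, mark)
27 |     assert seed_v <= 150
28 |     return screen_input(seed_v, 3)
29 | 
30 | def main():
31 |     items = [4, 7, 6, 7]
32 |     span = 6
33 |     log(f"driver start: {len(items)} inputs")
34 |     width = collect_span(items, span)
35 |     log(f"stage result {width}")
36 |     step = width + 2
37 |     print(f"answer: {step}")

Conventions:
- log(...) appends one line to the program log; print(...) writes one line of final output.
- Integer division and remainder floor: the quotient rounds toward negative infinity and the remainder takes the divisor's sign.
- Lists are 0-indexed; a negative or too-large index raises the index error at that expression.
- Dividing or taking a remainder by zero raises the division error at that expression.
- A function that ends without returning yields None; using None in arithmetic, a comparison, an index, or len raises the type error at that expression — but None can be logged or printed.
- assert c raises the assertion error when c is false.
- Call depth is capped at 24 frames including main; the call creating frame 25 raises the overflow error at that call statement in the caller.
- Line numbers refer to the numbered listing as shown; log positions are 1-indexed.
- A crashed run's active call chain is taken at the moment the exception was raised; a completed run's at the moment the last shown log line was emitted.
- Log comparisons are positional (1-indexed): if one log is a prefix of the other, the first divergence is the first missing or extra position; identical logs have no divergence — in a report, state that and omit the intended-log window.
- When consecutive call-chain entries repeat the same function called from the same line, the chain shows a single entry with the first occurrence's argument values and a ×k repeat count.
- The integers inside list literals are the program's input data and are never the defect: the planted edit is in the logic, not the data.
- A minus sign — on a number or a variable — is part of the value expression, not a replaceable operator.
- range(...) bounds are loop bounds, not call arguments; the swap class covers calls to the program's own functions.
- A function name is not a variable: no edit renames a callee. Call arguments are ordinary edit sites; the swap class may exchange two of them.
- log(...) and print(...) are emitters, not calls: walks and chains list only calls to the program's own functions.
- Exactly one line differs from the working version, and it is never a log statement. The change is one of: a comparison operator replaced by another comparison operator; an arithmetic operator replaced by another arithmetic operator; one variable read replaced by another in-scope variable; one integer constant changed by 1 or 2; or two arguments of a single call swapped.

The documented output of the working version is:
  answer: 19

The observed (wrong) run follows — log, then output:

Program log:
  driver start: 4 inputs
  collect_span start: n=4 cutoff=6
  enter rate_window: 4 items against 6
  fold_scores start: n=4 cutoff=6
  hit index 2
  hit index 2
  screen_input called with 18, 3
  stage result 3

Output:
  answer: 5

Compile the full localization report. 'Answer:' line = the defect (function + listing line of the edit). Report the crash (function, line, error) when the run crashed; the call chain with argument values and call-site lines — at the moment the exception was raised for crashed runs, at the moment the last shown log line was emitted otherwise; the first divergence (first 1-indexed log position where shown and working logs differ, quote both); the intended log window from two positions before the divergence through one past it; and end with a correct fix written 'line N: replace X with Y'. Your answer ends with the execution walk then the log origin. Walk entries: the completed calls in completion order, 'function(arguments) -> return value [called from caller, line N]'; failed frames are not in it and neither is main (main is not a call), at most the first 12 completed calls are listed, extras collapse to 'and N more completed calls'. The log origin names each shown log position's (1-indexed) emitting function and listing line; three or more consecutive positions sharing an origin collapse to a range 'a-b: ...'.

Answer: the defect is in screen_input at line 21.
The tell: Everything matches until log position 8, which reads 'stage result 3' in place of 'stage result 17'.
Call chain: main.
First divergence: position 8 — the shown line 'stage result 3' should read 'stage result 17'.
Intended log window:
  6: hit index 2
  7: screen_input called with 18, 3
  8: stage result 17
Execution walk:
  fold_scores([4, 7, 6, 7], 6) -> 2  [called from rate_window, line 10]
  rate_window([4, 7, 6, 7], 6) -> 18  [called from collect_span, line 26]
  screen_input(18, 3) -> 3  [called from collect_span, line 28]
  collect_span([4, 7, 6, 7], 6) -> 3  [called from main, line 34]
Origin of each log line:
  1: logged in main at line 33
  2: logged in collect_span at line 25
  3: logged in rate_window at line 9
  4: logged in fold_scores at line 2
  5: logged in fold_scores at line 5
  6: logged in rate_window at line 11
  7: logged in screen_input at line 16
  8: logged in main at line 35
A correct fix: line 21: replace `acc` with `gap`.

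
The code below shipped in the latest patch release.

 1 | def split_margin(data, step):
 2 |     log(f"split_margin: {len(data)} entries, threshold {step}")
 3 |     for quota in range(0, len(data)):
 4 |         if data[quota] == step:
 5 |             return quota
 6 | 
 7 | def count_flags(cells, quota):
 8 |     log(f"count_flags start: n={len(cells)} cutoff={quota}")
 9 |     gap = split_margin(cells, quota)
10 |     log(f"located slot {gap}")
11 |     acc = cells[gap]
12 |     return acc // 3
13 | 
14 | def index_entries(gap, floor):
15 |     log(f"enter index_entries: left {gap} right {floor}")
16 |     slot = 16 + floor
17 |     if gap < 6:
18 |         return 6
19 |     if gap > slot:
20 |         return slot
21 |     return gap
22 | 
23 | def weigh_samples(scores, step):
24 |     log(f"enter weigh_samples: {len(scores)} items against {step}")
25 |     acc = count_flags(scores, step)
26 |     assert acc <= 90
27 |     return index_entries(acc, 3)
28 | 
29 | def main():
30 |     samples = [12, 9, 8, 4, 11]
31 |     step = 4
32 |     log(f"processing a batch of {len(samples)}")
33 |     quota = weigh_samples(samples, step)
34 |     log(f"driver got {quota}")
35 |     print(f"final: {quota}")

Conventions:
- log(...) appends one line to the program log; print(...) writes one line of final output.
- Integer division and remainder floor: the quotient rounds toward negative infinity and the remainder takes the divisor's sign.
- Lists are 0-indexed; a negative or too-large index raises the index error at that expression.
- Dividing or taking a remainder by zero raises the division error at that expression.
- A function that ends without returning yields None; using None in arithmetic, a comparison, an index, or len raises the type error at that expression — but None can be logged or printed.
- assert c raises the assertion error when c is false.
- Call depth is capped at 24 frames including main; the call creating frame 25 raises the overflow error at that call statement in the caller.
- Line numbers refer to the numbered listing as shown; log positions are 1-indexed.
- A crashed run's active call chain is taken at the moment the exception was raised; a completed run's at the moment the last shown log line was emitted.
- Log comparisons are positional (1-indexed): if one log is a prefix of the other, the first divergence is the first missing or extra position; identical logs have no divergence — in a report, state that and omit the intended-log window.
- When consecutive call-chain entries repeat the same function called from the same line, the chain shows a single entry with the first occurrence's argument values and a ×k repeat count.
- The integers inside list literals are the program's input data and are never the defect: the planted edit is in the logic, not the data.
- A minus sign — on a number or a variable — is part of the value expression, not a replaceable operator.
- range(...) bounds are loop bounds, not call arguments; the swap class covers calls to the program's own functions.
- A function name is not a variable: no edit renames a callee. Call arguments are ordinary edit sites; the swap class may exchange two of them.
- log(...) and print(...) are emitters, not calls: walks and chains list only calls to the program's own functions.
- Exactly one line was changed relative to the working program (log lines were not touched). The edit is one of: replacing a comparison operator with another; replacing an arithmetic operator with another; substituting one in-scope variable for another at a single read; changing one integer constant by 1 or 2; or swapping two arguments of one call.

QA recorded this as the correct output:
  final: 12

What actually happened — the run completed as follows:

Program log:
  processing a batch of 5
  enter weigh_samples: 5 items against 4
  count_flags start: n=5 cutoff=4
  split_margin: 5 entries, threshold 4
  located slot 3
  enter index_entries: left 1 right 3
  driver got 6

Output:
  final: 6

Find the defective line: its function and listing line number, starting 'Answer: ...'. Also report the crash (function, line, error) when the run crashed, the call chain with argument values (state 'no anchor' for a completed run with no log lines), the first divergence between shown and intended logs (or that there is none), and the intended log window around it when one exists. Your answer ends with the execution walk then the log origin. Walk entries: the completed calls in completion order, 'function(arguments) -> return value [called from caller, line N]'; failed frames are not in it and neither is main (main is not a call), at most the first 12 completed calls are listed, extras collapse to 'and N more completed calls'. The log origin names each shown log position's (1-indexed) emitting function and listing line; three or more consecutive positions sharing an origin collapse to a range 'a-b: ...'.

Answer: the defect is in count_flags at line 12.
Key fact: Log line 6 is where behavior first shows: 'enter index_entries: left 1 right 3' appears instead of 'enter index_entries: left 12 right 3'.
Call chain: main.
First divergence: position 6; shown 'enter index_entries: left 1 right 3' vs intended 'enter index_entries: left 12 right 3'.
Intended log window:
  4: split_margin: 5 entries, threshold 4
  5: located slot 3
  6: enter index_entries: left 12 right 3
  7: driver got 12
Execution walk:
  split_margin([12, 9, 8, 4, 11], 4) -> 3  [called from count_flags, line 9]
  count_flags([12, 9, 8, 4, 11], 4) -> 1  [called from weigh_samples, line 25]
  index_entries(1, 3) -> 6  [called from weigh_samples, line 27]
  weigh_samples([12, 9, 8, 4, 11], 4) -> 6  [called from main, line 33]
Log origin:
  1: from main, line 32
  2: from weigh_samples, line 24
  3: from count_flags, line 8
  4: from split_margin, line 2
  5: from count_flags, line 10
  6: from index_entries, line 15
  7: from main, line 34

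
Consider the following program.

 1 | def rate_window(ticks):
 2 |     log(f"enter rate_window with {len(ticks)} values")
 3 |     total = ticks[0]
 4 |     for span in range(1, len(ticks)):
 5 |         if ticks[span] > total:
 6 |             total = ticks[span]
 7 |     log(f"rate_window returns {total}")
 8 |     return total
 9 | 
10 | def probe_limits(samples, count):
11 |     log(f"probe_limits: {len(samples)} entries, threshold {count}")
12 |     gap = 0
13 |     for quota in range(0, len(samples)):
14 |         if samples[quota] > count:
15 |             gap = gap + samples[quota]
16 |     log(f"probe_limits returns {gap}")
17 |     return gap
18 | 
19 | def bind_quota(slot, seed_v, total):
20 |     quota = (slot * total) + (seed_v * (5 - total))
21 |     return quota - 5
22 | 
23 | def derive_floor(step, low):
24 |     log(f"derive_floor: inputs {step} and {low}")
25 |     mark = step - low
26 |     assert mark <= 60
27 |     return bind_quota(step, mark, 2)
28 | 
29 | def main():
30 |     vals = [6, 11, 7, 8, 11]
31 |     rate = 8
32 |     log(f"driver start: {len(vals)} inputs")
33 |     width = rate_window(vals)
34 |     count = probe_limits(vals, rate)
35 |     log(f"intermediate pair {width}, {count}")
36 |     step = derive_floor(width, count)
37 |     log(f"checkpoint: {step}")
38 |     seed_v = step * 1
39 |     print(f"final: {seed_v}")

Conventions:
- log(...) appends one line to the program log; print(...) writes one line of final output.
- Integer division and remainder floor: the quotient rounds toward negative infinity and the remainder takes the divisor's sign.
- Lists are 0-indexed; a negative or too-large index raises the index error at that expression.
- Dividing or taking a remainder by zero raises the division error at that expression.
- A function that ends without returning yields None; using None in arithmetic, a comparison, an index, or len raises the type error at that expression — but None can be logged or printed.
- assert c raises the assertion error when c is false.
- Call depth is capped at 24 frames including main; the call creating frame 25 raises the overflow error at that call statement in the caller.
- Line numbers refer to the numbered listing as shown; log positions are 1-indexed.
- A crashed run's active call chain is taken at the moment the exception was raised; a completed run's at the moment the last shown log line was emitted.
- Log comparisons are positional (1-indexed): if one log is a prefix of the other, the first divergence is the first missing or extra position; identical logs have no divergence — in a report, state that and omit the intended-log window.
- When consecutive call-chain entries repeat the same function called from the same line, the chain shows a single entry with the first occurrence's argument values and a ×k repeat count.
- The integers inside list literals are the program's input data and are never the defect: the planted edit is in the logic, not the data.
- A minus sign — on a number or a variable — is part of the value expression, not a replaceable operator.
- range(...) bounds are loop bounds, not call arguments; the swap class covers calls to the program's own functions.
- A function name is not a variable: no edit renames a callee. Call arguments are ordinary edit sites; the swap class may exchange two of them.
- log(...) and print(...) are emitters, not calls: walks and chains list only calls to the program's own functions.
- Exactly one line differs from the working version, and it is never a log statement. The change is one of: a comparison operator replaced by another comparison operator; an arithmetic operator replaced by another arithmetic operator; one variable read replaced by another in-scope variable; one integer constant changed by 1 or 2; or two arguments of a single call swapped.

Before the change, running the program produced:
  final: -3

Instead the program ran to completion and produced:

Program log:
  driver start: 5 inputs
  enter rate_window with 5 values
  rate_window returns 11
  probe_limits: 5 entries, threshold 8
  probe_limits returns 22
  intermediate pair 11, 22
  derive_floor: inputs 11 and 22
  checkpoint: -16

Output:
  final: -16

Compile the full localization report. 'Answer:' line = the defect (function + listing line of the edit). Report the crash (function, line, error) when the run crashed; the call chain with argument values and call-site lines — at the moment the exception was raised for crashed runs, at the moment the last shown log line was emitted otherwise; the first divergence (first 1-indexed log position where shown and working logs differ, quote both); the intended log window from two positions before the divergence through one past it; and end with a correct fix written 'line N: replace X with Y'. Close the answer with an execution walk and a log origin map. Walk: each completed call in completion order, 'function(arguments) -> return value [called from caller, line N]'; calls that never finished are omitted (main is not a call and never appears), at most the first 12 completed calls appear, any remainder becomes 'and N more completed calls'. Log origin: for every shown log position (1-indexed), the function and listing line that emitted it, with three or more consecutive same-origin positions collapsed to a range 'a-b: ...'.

Answer: the defect is in bind_quota at line 21.
Core observation: At log position 8 the runs split — shown 'checkpoint: -16', but the working version logs 'checkpoint: -3'.
Call chain: main.
First divergence: position 8 — the shown line 'checkpoint: -16' should read 'checkpoint: -3'.
Intended log window:
  6: intermediate pair 11, 22
  7: derive_floor: inputs 11 and 22
  8: checkpoint: -3
Execution walk:
  rate_window([6, 11, 7, 8, 11]) -> 11  [called from main, line 33]
  probe_limits([6, 11, 7, 8, 11], 8) -> 22  [called from main, line 34]
  bind_quota(11, -11, 2) -> -16  [called from derive_floor, line 27]
  derive_floor(11, 22) -> -16  [called from main, line 36]
Log line origins:
  1: from main, line 32
  2: from rate_window, line 2
  3: from rate_window, line 7
  4: from probe_limits, line 11
  5: from probe_limits, line 16
  6: from main, line 35
  7: from derive_floor, line 24
  8: from main, line 37
A correct fix: line 21: replace `-` with `//`.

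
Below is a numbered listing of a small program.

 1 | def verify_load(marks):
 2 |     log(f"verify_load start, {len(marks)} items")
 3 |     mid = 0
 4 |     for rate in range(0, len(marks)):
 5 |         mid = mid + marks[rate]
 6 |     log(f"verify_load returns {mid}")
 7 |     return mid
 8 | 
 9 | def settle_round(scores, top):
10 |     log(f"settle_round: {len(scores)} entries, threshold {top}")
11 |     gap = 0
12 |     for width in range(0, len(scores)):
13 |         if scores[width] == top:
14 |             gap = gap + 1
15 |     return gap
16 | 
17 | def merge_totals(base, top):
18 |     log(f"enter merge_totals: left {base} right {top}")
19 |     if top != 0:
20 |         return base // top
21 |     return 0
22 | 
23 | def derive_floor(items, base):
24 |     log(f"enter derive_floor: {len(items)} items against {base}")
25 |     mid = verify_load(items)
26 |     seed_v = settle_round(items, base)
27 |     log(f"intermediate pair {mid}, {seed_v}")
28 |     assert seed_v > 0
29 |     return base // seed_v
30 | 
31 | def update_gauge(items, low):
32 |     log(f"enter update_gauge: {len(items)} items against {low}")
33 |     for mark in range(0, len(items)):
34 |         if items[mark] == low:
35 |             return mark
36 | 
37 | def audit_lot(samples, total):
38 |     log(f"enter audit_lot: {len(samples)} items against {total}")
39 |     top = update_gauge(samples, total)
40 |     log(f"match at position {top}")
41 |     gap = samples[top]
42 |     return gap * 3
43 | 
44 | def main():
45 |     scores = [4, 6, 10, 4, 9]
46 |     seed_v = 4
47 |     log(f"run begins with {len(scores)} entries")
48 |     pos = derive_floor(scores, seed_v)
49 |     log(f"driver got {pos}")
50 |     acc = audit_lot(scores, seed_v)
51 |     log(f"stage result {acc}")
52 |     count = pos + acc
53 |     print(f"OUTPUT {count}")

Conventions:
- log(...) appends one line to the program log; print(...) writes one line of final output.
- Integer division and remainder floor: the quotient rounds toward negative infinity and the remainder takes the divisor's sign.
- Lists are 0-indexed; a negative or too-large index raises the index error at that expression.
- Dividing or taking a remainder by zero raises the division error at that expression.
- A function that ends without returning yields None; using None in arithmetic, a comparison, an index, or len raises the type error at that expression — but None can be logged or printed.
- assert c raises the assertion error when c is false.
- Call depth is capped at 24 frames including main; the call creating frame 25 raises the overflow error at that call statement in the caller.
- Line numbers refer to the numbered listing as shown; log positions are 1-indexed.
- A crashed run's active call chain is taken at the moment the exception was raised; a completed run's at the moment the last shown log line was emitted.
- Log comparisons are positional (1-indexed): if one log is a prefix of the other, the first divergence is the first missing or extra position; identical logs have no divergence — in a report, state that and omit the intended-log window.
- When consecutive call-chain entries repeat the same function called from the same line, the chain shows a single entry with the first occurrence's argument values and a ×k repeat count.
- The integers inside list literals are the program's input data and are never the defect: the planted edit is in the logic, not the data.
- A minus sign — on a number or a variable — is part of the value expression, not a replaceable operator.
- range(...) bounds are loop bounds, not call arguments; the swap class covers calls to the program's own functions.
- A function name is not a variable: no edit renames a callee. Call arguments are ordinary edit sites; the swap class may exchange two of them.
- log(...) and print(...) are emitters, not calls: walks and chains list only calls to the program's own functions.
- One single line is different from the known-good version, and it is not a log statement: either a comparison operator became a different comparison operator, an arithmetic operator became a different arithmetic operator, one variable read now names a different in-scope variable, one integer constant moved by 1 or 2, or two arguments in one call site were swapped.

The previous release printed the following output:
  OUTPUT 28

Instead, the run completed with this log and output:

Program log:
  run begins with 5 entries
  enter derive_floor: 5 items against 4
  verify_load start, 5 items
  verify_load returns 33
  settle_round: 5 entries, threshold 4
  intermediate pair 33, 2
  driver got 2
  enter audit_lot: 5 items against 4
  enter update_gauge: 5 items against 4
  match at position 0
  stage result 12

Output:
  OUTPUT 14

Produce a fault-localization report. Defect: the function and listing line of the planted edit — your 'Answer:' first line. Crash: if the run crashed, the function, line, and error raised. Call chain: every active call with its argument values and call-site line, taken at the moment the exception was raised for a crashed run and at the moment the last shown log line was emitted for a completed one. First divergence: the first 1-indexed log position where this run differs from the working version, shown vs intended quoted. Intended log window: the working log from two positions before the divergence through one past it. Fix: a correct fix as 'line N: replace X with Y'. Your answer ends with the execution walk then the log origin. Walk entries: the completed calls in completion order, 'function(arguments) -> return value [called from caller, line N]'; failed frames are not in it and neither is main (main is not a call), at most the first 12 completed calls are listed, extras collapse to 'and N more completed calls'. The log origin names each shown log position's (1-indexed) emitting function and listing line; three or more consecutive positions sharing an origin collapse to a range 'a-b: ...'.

Answer: the defect is in derive_floor at line 29.
Key fact: Position 7 is the first bad log line: 'driver got 2' should read 'driver got 16'.
Call chain: main.
First divergence: position 7 — the shown line 'driver got 2' should read 'driver got 16'.
Intended log window:
  5: settle_round: 5 entries, threshold 4
  6: intermediate pair 33, 2
  7: driver got 16
  8: enter audit_lot: 5 items against 4
Execution walk:
  verify_load([4, 6, 10, 4, 9]) -> 33  [called from derive_floor, line 25]
  settle_round([4, 6, 10, 4, 9], 4) -> 2  [called from derive_floor, line 26]
  derive_floor([4, 6, 10, 4, 9], 4) -> 2  [called from main, line 48]
  update_gauge([4, 6, 10, 4, 9], 4) -> 0  [called from audit_lot, line 39]
  audit_lot([4, 6, 10, 4, 9], 4) -> 12  [called from main, line 50]
Log origin:
  1: logged in main at line 47
  2: logged in derive_floor at line 24
  3: logged in verify_load at line 2
  4: logged in verify_load at line 6
  5: logged in settle_round at line 10
  6: logged in derive_floor at line 27
  7: logged in main at line 49
  8: logged in audit_lot at line 38
  9: logged in update_gauge at line 32
  10: logged in audit_lot at line 40
  11: logged in main at line 51
A correct fix: line 29: replace `base` with `mid`.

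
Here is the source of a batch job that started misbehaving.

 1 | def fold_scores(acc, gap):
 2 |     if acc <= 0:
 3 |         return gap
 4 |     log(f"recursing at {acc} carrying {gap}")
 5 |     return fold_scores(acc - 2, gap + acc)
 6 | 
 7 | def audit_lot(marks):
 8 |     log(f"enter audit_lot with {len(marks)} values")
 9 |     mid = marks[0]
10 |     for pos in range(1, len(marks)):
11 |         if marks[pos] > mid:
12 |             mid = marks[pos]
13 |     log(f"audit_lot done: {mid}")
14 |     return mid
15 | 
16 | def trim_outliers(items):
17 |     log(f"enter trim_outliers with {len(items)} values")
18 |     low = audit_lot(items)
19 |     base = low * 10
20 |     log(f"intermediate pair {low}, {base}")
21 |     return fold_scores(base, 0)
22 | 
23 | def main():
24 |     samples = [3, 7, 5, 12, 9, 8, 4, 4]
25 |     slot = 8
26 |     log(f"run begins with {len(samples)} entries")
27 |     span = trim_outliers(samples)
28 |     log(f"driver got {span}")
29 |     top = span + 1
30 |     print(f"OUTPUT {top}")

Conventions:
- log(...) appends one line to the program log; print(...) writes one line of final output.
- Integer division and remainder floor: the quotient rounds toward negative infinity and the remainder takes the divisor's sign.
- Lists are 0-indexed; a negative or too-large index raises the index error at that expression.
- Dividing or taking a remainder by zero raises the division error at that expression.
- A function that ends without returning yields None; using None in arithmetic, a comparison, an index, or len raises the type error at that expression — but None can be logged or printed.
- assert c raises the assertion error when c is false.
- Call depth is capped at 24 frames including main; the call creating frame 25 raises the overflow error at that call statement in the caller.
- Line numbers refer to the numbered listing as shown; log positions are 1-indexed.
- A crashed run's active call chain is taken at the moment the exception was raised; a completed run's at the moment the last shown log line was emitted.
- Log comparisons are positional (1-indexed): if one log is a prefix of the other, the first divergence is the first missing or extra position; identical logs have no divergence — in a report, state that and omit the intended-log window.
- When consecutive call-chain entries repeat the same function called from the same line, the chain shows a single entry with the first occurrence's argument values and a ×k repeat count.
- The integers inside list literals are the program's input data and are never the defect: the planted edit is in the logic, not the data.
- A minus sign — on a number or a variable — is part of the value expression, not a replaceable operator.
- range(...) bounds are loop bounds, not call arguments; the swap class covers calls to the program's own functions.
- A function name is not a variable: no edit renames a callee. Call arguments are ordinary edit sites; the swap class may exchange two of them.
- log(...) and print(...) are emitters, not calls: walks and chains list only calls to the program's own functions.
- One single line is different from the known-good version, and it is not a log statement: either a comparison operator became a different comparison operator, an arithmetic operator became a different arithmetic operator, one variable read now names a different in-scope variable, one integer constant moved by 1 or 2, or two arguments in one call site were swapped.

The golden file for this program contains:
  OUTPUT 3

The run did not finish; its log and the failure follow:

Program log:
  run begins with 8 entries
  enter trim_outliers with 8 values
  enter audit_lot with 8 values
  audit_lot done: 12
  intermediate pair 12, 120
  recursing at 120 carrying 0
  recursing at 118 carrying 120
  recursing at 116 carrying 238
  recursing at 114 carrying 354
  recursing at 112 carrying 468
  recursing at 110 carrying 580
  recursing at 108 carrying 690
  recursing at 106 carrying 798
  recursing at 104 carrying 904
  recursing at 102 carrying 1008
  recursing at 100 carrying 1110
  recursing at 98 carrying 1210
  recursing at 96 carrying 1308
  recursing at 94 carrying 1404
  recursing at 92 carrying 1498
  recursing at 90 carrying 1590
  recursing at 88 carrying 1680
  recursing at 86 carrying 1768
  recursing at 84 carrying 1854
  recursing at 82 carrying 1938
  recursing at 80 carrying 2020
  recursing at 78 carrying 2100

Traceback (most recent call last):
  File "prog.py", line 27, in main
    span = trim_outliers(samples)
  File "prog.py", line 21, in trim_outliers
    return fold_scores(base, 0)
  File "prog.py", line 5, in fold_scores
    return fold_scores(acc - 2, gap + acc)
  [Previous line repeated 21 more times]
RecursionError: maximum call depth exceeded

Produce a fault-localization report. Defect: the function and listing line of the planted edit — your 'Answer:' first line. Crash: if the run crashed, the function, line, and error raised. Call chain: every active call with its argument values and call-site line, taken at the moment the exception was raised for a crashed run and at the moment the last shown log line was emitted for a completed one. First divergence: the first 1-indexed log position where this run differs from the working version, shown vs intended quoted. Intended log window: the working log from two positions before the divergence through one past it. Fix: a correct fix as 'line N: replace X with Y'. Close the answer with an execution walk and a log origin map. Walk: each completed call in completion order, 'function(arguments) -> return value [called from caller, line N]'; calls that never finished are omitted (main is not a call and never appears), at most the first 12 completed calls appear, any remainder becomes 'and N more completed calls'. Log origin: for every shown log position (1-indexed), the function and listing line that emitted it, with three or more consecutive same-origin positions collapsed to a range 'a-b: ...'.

Answer: the defect is in trim_outliers at line 19.
Key fact: The log first diverges at position 5: the faulty run prints 'intermediate pair 12, 120' where the working version prints 'intermediate pair 12, 2'.
Crash: fold_scores, line 5, RecursionError.
Call chain: main -> trim_outliers([3, 7, 5, 12, 9, 8, 4, 4]) (called at line 27) -> fold_scores(120, 0) (called at line 21) -> fold_scores(118, 120) (called at line 5) ×21.
First divergence: position 5 — shown 'intermediate pair 12, 120', intended 'intermediate pair 12, 2'.
Intended log window:
  3: enter audit_lot with 8 values
  4: audit_lot done: 12
  5: intermediate pair 12, 2
  6: recursing at 2 carrying 0
Execution walk:
  audit_lot([3, 7, 5, 12, 9, 8, 4, 4]) -> 12  [called from trim_outliers, line 18]
Origin of each log line:
  1 — main, line 26
  2 — trim_outliers, line 17
  3 — audit_lot, line 8
  4 — audit_lot, line 13
  5 — trim_outliers, line 20
  6-27 — fold_scores, line 4
A correct fix: line 19: replace `*` with `%`.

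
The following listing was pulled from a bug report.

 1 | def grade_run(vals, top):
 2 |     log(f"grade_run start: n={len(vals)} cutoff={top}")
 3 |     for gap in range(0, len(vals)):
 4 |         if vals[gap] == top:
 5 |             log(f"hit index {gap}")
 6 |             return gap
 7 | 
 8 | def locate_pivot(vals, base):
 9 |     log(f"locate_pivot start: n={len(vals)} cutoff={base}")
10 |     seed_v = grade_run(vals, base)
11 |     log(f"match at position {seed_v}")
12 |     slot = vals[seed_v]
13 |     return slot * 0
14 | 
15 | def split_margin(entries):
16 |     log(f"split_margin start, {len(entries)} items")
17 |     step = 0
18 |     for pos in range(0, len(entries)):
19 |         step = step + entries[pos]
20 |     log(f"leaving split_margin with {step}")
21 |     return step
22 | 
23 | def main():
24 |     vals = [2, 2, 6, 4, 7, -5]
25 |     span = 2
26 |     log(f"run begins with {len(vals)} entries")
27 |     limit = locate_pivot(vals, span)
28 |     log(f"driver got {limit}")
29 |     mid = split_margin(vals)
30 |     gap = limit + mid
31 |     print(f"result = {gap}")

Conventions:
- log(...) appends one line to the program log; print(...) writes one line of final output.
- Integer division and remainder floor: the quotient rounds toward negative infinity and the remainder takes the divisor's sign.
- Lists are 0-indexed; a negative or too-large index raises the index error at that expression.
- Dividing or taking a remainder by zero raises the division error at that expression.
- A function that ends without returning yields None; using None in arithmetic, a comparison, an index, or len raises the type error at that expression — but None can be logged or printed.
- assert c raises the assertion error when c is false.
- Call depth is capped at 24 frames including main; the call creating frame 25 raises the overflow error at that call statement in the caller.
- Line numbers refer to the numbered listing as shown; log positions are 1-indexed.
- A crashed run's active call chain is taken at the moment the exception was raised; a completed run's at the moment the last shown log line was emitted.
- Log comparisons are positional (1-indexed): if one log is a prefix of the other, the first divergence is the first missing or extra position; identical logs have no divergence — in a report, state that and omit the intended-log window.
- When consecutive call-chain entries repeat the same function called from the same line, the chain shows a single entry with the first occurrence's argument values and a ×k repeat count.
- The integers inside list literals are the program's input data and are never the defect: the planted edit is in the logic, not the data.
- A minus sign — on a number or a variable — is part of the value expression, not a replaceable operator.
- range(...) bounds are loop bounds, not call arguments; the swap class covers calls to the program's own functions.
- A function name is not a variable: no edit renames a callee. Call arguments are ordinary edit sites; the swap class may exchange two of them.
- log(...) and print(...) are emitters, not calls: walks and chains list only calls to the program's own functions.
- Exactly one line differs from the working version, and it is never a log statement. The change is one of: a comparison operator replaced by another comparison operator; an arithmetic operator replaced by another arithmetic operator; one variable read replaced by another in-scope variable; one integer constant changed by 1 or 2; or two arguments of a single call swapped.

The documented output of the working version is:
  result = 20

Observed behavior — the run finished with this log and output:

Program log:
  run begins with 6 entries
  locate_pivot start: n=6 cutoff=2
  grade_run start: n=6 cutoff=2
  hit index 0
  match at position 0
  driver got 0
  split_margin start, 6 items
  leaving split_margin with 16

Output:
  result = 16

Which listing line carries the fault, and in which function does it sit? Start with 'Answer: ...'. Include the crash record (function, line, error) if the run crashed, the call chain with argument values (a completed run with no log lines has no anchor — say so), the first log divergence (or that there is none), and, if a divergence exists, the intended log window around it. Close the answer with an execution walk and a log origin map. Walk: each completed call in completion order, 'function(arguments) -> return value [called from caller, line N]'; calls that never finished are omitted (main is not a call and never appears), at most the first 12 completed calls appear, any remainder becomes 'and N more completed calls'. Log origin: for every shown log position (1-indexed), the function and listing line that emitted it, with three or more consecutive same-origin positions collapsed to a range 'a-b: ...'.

Answer: the defect is in locate_pivot at line 13.
Key observation: Everything matches until log position 6, which reads 'driver got 0' in place of 'driver got 4'.
Call chain: main -> split_margin([2, 2, 6, 4, 7, -5]) (called at line 29).
First divergence: position 6 — shown 'driver got 0', intended 'driver got 4'.
Intended log window:
  4: hit index 0
  5: match at position 0
  6: driver got 4
  7: split_margin start, 6 items
Execution walk:
  grade_run([2, 2, 6, 4, 7, -5], 2) -> 0  [called from locate_pivot, line 10]
  locate_pivot([2, 2, 6, 4, 7, -5], 2) -> 0  [called from main, line 27]
  split_margin([2, 2, 6, 4, 7, -5]) -> 16  [called from main, line 29]
Origin of each log line:
  1 — main, line 26
  2 — locate_pivot, line 9
  3 — grade_run, line 2
  4 — grade_run, line 5
  5 — locate_pivot, line 11
  6 — main, line 28
  7 — split_margin, line 16
  8 — split_margin, line 20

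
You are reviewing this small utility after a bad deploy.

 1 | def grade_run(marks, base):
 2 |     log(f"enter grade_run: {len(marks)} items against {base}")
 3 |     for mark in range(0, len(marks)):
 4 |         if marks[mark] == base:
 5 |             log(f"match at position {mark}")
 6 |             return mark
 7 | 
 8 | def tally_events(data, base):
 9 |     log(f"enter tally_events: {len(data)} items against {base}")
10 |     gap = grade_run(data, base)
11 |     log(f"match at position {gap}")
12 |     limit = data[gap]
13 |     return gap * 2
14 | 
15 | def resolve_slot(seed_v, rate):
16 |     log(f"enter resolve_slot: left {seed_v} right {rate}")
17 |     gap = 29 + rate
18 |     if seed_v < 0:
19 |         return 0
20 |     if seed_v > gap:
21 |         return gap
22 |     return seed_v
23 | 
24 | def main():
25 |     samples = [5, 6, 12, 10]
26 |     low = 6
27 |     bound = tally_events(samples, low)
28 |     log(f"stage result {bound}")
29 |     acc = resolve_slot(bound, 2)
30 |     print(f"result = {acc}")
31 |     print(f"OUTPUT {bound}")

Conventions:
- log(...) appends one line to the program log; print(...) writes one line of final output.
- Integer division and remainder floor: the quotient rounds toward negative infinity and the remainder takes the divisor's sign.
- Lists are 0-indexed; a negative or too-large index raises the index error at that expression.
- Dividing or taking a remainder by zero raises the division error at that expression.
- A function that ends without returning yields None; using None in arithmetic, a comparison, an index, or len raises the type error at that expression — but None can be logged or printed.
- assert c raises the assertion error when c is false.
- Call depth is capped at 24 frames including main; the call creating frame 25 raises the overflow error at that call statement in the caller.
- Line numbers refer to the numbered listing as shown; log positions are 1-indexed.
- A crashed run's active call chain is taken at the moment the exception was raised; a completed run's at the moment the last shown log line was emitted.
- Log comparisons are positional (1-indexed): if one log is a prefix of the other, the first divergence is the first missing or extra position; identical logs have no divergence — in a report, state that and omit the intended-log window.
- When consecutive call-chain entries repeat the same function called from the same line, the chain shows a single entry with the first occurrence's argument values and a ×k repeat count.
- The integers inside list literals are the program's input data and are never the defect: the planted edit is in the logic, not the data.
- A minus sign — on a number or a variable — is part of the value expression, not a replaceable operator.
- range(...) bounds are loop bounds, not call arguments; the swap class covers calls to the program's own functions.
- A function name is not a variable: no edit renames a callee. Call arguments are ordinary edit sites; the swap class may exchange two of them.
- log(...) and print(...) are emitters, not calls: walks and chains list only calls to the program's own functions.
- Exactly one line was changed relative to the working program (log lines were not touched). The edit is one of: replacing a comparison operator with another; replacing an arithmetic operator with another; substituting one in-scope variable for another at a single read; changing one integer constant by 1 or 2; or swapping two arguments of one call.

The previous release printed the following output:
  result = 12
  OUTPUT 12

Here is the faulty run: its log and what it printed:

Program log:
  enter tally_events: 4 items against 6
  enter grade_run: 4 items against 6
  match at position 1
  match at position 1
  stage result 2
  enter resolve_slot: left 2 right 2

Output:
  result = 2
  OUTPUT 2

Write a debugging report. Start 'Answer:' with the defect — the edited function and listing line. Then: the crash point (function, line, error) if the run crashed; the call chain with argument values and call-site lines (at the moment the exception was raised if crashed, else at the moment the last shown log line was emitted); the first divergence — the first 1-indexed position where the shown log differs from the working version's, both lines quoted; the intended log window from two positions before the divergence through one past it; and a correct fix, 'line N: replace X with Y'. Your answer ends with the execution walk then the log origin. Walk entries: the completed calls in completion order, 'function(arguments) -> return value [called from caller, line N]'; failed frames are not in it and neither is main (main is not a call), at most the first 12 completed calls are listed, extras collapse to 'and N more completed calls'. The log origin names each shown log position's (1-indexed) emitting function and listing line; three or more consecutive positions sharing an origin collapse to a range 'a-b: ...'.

Answer: the defect is in tally_events at line 13.
Key observation: The earliest visible damage is log position 5 — 'stage result 2' rather than the intended 'stage result 12'.
Call chain: main -> resolve_slot(2, 2) (called at line 29).
First divergence: position 5 — the shown line 'stage result 2' should read 'stage result 12'.
Intended log window:
  3: match at position 1
  4: match at position 1
  5: stage result 12
  6: enter resolve_slot: left 12 right 2
Execution walk:
  grade_run([5, 6, 12, 10], 6) -> 1  [called from tally_events, line 10]
  tally_events([5, 6, 12, 10], 6) -> 2  [called from main, line 27]
  resolve_slot(2, 2) -> 2  [called from main, line 29]
Log origin:
  1: emitted by tally_events (line 9)
  2: emitted by grade_run (line 2)
  3: emitted by grade_run (line 5)
  4: emitted by tally_events (line 11)
  5: emitted by main (line 28)
  6: emitted by resolve_slot (line 16)
A correct fix: line 13: replace `gap` with `limit`.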